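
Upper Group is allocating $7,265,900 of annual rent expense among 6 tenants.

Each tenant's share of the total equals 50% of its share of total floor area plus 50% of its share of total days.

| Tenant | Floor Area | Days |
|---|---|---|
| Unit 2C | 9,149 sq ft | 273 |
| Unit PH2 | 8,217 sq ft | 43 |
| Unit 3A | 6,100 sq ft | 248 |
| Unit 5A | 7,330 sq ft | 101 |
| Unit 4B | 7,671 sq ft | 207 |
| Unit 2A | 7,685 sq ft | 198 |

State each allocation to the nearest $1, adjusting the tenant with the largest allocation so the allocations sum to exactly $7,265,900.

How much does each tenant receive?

Unit 2C: $1,647,094; Unit PH2: $792,815; Unit 3A: $1,322,204; Unit 5A: $919,919; Unit 4B: $1,306,662; Unit 2A: $1,277,206

Floor area total 46,152; days total 1,070.
Composite weights (50% floor area + 50% days): Unit 2C 0.2267; Unit PH2 0.1091; Unit 3A 0.1820; Unit 5A 0.1266; Unit 4B 0.1798; Unit 2A 0.1758.
Proportional shares: Unit 2C 1,647,093.97; Unit PH2 792,815.18; Unit 3A 1,322,203.63; Unit 5A 919,919.41; Unit 4B 1,306,661.65; Unit 2A 1,277,206.16.
After rounding ($1): Unit 2C $1,647,094; Unit PH2 $792,815; Unit 3A $1,322,204; Unit 5A $919,919; Unit 4B $1,306,662; Unit 2A $1,277,206. Sum = $7,265,900.
Rounded total matches; no reconciliation needed.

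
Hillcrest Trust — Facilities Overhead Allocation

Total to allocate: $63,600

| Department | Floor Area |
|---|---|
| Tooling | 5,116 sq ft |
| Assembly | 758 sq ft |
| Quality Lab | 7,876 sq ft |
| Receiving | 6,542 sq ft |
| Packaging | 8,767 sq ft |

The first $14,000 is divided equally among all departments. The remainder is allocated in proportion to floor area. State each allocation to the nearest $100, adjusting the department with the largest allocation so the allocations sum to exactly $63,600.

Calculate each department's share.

Tooling: $11,500 · Assembly: $4,100 · Quality Lab: $16,200 · Receiving: $14,000 · Packaging: $17,800

$14,000 shared equally gives $2,800 per department.
Remainder $49,600 by floor area (total 29,059): Tooling 8,732.36 → $8,700; Assembly 1,293.81 → $1,300; Quality Lab 13,443.33 → $13,400; Receiving 11,166.36 → $11,200; Packaging 14,964.15 → $15,000.
Totals: Tooling $2,800 + $8,700 = $11,500; Assembly $2,800 + $1,300 = $4,100; Quality Lab $2,800 + $13,400 = $16,200; Receiving $2,800 + $11,200 = $14,000; Packaging $2,800 + $15,000 = $17,800.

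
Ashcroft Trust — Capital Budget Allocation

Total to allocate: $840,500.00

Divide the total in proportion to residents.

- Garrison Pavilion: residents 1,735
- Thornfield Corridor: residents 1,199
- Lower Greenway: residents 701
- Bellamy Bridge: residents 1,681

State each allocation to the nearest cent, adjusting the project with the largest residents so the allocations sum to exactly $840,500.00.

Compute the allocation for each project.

Garrison Pavilion: $274,316.68 · Thornfield Corridor: $189,571.01 · Lower Greenway: $110,833.43 · Bellamy Bridge: $265,778.88

Combined residents = 1,735 + 1,199 + 701 + 1,681 = 5,316.
Raw shares: Garrison Pavilion 274,316.6855; Thornfield Corridor 189,571.0120; Lower Greenway 110,833.4274; Bellamy Bridge 265,778.8751.
Rounded to nearest cent: Garrison Pavilion $274,316.69; Thornfield Corridor $189,571.01; Lower Greenway $110,833.43; Bellamy Bridge $265,778.88. Sum = $840,500.01.
Difference $840,500.00 − $840,500.01 = −$0.01 applied to largest residents (Garrison Pavilion): Garrison Pavilion becomes $274,316.68.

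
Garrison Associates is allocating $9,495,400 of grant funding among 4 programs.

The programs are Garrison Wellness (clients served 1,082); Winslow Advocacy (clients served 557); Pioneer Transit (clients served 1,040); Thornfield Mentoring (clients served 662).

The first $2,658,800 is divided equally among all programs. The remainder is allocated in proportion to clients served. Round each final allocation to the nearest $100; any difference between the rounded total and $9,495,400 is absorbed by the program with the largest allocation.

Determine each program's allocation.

Garrison Wellness: $2,878,800 | Winslow Advocacy: $1,804,500 | Pioneer Transit: $2,792,800 | Thornfield Mentoring: $2,019,300

$2,658,800 shared equally gives $664,700 per program.
Remainder $6,836,600 by clients served (total 3,341): Garrison Wellness 2,214,068.00 → $2,214,100; Winslow Advocacy 1,139,774.38 → $1,139,800; Pioneer Transit 2,128,124.51 → $2,128,100; Thornfield Mentoring 1,354,633.10 → $1,354,600.
Totals: Garrison Wellness $664,700 + $2,214,100 = $2,878,800; Winslow Advocacy $664,700 + $1,139,800 = $1,804,500; Pioneer Transit $664,700 + $2,128,100 = $2,792,800; Thornfield Mentoring $664,700 + $1,354,600 = $2,019,300.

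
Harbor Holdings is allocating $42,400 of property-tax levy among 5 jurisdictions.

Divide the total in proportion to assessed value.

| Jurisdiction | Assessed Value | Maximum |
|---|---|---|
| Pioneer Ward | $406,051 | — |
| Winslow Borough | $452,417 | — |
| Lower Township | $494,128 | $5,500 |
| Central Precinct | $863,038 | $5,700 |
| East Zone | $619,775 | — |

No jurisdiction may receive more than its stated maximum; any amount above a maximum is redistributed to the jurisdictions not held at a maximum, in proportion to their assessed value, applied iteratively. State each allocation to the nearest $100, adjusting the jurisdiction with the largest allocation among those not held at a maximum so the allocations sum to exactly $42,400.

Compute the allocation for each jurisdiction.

Pioneer Ward: $8,600 | Winslow Borough: $9,500 | Lower Township: $5,500 | Central Precinct: $5,700 | East Zone: $13,100

Assessed value total: 2,835,409.
Proportional shares (ignoring caps): Pioneer Ward 6,071.99; Winslow Borough 6,765.33; Lower Township 7,389.07; Central Precinct 12,905.66; East Zone 9,267.96.
Cap binds for Lower Township ($5,500), Central Precinct ($5,700); remaining pool $31,200 reallocated over remaining assessed value 1,478,243.
Remaining shares: Pioneer Ward 8,570.17 → $8,600; Winslow Borough 9,548.78 → $9,500; East Zone 13,081.06 → $13,100.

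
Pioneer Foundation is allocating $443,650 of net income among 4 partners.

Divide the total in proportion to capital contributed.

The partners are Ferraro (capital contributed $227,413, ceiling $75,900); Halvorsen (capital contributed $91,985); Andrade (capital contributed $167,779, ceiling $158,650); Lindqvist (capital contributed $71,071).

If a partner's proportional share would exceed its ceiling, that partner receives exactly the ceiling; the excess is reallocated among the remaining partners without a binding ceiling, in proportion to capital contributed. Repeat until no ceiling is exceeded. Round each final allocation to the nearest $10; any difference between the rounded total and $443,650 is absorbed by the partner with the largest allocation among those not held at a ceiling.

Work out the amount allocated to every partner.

Total capital contributed = 558,248.
Unconstrained shares: Ferraro 180,729.31; Halvorsen 73,102.18; Andrade 133,337.07; Lindqvist 56,481.44.
Held at cap: Ferraro ($75,900); remaining pool $367,750 reallocated over remaining capital contributed 330,835.
Held at cap: Andrade ($158,650); remaining pool $209,100 reallocated over remaining capital contributed 163,056.
Redistributed shares: Halvorsen 117,959.86 → $117,960; Lindqvist 91,140.14 → $91,140.

Ferraro: $75,900 · Halvorsen: $117,960 · Andrade: $158,650 · Lindqvist: $91,140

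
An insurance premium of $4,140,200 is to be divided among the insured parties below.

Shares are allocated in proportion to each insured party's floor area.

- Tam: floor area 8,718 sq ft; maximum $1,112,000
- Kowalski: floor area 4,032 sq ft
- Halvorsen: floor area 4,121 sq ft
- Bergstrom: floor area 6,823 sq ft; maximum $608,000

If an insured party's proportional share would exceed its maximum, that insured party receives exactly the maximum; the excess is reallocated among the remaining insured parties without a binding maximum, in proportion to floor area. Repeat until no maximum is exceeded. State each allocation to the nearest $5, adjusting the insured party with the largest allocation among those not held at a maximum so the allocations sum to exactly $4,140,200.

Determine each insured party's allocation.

Tam: $1,112,000 · Kowalski: $1,196,890 · Halvorsen: $1,223,310 · Bergstrom: $608,000

Floor area total: 23,694.
Unconstrained shares: Tam 1,523,350.37; Kowalski 704,536.44; Halvorsen 720,087.96; Bergstrom 1,192,225.23.
Capped: Tam ($1,112,000), Bergstrom ($608,000); residual $2,420,200 reallocated over remaining floor area 8,153.
Shares after redistribution: Kowalski 1,196,890.27 → $1,196,890; Halvorsen 1,223,309.73 → $1,223,310.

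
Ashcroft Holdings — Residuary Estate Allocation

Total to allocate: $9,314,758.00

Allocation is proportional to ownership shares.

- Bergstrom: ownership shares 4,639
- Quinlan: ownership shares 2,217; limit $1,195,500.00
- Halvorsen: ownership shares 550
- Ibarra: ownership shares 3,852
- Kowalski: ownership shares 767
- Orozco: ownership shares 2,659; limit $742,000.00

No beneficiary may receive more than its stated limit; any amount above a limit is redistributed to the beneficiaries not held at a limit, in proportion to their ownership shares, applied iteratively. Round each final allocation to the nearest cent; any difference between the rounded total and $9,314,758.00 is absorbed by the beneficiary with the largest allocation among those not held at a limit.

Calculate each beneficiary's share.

Bergstrom: $3,489,304.63; Quinlan: $1,195,500.00; Halvorsen: $413,692.08; Ibarra: $2,897,348.88; Kowalski: $576,912.41; Orozco: $742,000.00

Combined ownership shares = 14,684.
Proportional shares (ignoring caps): Bergstrom 2,942,737.8345; Quinlan 1,406,348.3033; Halvorsen 348,891.0992; Ibarra 2,443,506.3890; Kowalski 486,544.4965; Orozco 1,686,729.8776.
Held at cap: Quinlan ($1,195,500.00), Orozco ($742,000.00); remaining pool $7,377,258.00 reallocated over remaining ownership shares 9,808.
Redistributed shares: Bergstrom 3,489,304.6352 → $3,489,304.64; Halvorsen 413,692.0779 → $413,692.08; Ibarra 2,897,348.8801 → $2,897,348.88; Kowalski 576,912.4068 → $576,912.41.
Rounding difference −$0.01 applied to Bergstrom → $3,489,304.63.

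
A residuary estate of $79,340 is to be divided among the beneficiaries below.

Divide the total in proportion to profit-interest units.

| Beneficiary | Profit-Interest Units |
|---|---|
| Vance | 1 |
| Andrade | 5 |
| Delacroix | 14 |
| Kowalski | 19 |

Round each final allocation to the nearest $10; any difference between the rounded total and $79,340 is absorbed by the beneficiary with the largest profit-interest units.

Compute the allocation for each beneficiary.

Vance: $2,030 | Andrade: $10,170 | Delacroix: $28,480 | Kowalski: $38,660

Total profit-interest units = 39.
Proportional shares: Vance 1/39 × $79,340 = 2,034.36; Andrade 5/39 × $79,340 = 10,171.79; Delacroix 14/39 × $79,340 = 28,481.03; Kowalski 19/39 × $79,340 = 38,652.82.
After rounding ($10): Vance $2,030; Andrade $10,170; Delacroix $28,480; Kowalski $38,650. Sum = $79,330.
Difference $79,340 − $79,330 = +$10 applied to largest profit-interest units (Kowalski): Kowalski becomes $38,660.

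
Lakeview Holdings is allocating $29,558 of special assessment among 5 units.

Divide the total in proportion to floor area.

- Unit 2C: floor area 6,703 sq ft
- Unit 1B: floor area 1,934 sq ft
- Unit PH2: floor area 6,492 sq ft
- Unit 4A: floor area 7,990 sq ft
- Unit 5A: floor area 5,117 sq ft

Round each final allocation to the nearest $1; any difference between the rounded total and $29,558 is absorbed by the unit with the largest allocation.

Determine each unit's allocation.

Unit 2C: $7,017 | Unit 1B: $2,025 | Unit PH2: $6,796 | Unit 4A: $8,363 | Unit 5A: $5,357

Total floor area = 28,236.
Raw shares: Unit 2C 6,703/28,236 × $29,558 = 7,016.83; Unit 1B 1,934/28,236 × $29,558 = 2,024.55; Unit PH2 6,492/28,236 × $29,558 = 6,795.95; Unit 4A 7,990/28,236 × $29,558 = 8,364.09; Unit 5A 5,117/28,236 × $29,558 = 5,356.58.
At nearest $1: Unit 2C $7,017; Unit 1B $2,025; Unit PH2 $6,796; Unit 4A $8,364; Unit 5A $5,357. Sum = $29,559.
Difference $29,558 − $29,559 = −$1 applied to largest allocation (Unit 4A): Unit 4A becomes $8,363.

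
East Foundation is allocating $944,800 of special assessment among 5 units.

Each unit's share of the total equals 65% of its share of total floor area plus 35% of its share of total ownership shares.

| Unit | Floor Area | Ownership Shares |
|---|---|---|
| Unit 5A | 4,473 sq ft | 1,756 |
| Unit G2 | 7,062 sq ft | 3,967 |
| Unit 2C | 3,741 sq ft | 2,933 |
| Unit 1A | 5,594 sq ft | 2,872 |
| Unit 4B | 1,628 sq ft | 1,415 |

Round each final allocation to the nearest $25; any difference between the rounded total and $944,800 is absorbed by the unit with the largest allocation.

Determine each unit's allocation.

Unit 5A: $166,950 · Unit G2: $294,125 · Unit 2C: $177,050 · Unit 1A: $226,075 · Unit 4B: $80,600

Floor area total 22,498; ownership shares total 12,943.
Composite weights (65% floor area + 35% ownership shares): Unit 5A 0.1767; Unit G2 0.3113; Unit 2C 0.1874; Unit 1A 0.2393; Unit 4B 0.0853.
Proportional shares: Unit 5A 166,961.86; Unit G2 294,121.60; Unit 2C 177,051.82; Unit 1A 226,074.02; Unit 4B 80,590.70.
After rounding ($25): Unit 5A $166,950; Unit G2 $294,125; Unit 2C $177,050; Unit 1A $226,075; Unit 4B $80,600. Sum = $944,800.
No rounding difference to absorb.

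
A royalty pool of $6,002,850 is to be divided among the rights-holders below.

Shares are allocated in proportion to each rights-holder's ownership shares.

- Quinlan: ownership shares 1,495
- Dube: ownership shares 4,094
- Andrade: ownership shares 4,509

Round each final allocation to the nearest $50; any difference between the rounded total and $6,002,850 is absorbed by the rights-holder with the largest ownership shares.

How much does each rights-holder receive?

Combined ownership shares = 10,098.
Raw shares: Quinlan 1,495/10,098 × $6,002,850 = 888,716.65; Dube 4,094/10,098 × $6,002,850 = 2,433,716.37; Andrade 4,509/10,098 × $6,002,850 = 2,680,416.98.
At nearest $50: Quinlan $888,700; Dube $2,433,700; Andrade $2,680,400. Sum = $6,002,800.
Difference $6,002,850 − $6,002,800 = +$50 applied to largest ownership shares (Andrade): Andrade becomes $2,680,450.

Quinlan: $888,700; Dube: $2,433,700; Andrade: $2,680,450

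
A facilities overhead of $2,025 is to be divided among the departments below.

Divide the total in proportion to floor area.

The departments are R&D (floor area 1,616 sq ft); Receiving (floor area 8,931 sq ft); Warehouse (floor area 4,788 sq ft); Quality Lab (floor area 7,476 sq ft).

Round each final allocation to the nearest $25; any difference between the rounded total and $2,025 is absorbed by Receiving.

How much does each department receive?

Floor area total: 22,811.
Proportional shares: R&D 1,616/22,811 × $2,025 = 143.46; Receiving 8,931/22,811 × $2,025 = 792.83; Warehouse 4,788/22,811 × $2,025 = 425.04; Quality Lab 7,476/22,811 × $2,025 = 663.67.
At nearest $25: R&D $150; Receiving $800; Warehouse $425; Quality Lab $675. Sum = $2,050.
Difference $2,025 − $2,050 = −$25 applied to Receiving: Receiving becomes $775.

R&D: $150 · Receiving: $775 · Warehouse: $425 · Quality Lab: $675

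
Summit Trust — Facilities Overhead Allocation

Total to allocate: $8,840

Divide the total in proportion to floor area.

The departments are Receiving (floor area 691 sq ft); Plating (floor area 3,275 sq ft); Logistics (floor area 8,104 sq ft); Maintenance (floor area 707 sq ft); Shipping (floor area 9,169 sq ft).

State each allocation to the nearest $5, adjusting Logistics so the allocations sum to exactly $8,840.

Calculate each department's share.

Floor area total: 21,946.
Pro-rata amounts: Receiving 691/21,946 × $8,840 = 278.34; Plating 3,275/21,946 × $8,840 = 1,319.19; Logistics 8,104/21,946 × $8,840 = 3,264.35; Maintenance 707/21,946 × $8,840 = 284.78; Shipping 9,169/21,946 × $8,840 = 3,693.34.
Rounded to nearest $5: Receiving $280; Plating $1,320; Logistics $3,265; Maintenance $285; Shipping $3,695. Sum = $8,845.
Difference $8,840 − $8,845 = −$5 applied to Logistics: Logistics becomes $3,260.

Receiving: $280 · Plating: $1,320 · Logistics: $3,260 · Maintenance: $285 · Shipping: $3,695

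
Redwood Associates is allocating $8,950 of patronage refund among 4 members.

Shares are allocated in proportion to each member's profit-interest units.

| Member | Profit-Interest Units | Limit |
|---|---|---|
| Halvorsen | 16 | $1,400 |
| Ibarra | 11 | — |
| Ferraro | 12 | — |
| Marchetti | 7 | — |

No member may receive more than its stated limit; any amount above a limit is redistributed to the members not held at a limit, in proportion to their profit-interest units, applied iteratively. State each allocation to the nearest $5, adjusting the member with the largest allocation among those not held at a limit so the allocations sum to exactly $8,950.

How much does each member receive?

Halvorsen: $1,400 | Ibarra: $2,770 | Ferraro: $3,020 | Marchetti: $1,760

Profit-interest units total: 46.
Pro-rata shares before constraints: Halvorsen 3,113.04; Ibarra 2,140.22; Ferraro 2,334.78; Marchetti 1,361.96.
Cap binds for Halvorsen ($1,400); balance $7,550 reallocated over remaining profit-interest units 30.
Shares after redistribution: Ibarra 2,768.33 → $2,770; Ferraro 3,020.00 → $3,020; Marchetti 1,761.67 → $1,760.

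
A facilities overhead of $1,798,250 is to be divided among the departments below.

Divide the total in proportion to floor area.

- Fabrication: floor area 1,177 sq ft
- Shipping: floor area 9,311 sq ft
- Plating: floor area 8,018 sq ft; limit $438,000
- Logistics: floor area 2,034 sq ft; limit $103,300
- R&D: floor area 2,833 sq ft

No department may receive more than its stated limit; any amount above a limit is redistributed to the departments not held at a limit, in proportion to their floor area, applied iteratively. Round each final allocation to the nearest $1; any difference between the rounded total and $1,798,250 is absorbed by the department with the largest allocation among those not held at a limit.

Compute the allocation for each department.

Floor area total: 23,373.
Proportional shares (ignoring caps): Fabrication 90,554.92; Shipping 716,361.00; Plating 616,881.38; Logistics 156,489.99; R&D 217,962.70.
Held at cap: Plating ($438,000), Logistics ($103,300); residual $1,256,950 reallocated over remaining floor area 13,321.
Remaining shares: Fabrication 111,059.99 → $111,060; Shipping 878,572.29 → $878,572; R&D 267,317.72 → $267,318.

Fabrication: $111,060; Shipping: $878,572; Plating: $438,000; Logistics: $103,300; R&D: $267,318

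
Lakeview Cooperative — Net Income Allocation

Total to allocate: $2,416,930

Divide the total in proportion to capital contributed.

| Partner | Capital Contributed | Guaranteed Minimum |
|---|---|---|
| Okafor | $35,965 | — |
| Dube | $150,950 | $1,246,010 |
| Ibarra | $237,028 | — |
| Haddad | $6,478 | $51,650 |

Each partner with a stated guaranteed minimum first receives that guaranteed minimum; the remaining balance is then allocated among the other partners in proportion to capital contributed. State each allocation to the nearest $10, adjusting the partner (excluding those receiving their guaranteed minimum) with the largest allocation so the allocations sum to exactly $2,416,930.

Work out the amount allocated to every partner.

Fund the minimums — Dube $1,246,010; Haddad $51,650. Remaining pool $1,119,270.
Remaining pool split over remaining capital contributed 272,993: Okafor 147,456.33 → $147,460; Ibarra 971,813.67 → $971,810.

Okafor: $147,460 · Dube: $1,246,010 · Ibarra: $971,810 · Haddad: $51,650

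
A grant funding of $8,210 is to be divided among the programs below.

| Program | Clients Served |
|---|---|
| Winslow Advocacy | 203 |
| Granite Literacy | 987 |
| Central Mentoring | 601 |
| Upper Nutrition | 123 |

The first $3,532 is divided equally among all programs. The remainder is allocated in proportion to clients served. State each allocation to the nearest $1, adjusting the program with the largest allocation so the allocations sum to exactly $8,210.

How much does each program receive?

Winslow Advocacy: $1,379 · Granite Literacy: $3,295 · Central Mentoring: $2,352 · Upper Nutrition: $1,184

First tranche $3,532 split equally: $883 each.
Remainder $4,678 by clients served (total 1,914): Winslow Advocacy 496.15 → $496; Granite Literacy 2,412.32 → $2,412; Central Mentoring 1,468.90 → $1,469; Upper Nutrition 300.62 → $301.
Totals: Winslow Advocacy $883 + $496 = $1,379; Granite Literacy $883 + $2,412 = $3,295; Central Mentoring $883 + $1,469 = $2,352; Upper Nutrition $883 + $301 = $1,184.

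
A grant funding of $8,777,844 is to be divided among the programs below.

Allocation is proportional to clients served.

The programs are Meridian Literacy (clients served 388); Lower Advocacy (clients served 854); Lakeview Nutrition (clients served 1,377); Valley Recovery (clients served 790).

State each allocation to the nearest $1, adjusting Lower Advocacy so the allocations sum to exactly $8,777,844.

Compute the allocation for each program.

Meridian Literacy: $999,062; Lower Advocacy: $2,198,968; Lakeview Nutrition: $3,545,641; Valley Recovery: $2,034,173

Total clients served = 3,409.
Proportional shares: Meridian Literacy 388/3,409 × $8,777,844 = 999,062.33; Lower Advocacy 854/3,409 × $8,777,844 = 2,198,967.08; Lakeview Nutrition 1,377/3,409 × $8,777,844 = 3,545,641.30; Valley Recovery 790/3,409 × $8,777,844 = 2,034,173.29.
After rounding ($1): Meridian Literacy $999,062; Lower Advocacy $2,198,967; Lakeview Nutrition $3,545,641; Valley Recovery $2,034,173. Sum = $8,777,843.
Difference $8,777,844 − $8,777,843 = +$1 applied to Lower Advocacy: Lower Advocacy becomes $2,198,968.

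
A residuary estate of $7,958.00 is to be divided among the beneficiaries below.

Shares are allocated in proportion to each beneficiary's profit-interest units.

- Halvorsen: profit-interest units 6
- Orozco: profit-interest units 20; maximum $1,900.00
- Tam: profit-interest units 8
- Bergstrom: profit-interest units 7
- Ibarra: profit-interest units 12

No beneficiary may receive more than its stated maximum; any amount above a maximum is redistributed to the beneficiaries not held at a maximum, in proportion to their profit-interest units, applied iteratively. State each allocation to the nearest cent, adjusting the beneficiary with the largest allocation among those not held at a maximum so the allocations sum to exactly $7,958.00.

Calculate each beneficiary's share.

Total profit-interest units = 53.
Pro-rata shares before constraints: Halvorsen 900.9057; Orozco 3,003.0189; Tam 1,201.2075; Bergstrom 1,051.0566; Ibarra 1,801.8113.
Held at cap: Orozco ($1,900.00); balance $6,058.00 reallocated over remaining profit-interest units 33.
Shares after redistribution: Halvorsen 1,101.4545 → $1,101.45; Tam 1,468.6061 → $1,468.61; Bergstrom 1,285.0303 → $1,285.03; Ibarra 2,202.9091 → $2,202.91.

Halvorsen: $1,101.45 | Orozco: $1,900.00 | Tam: $1,468.61 | Bergstrom: $1,285.03 | Ibarra: $2,202.91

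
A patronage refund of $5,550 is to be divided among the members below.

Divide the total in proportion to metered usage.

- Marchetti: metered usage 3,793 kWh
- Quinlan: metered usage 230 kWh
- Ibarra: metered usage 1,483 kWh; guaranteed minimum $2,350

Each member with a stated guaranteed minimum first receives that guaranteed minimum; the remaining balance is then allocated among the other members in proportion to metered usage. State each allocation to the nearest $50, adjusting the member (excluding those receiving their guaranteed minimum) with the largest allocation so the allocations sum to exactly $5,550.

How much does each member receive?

Marchetti: $3,000 | Quinlan: $200 | Ibarra: $2,350

Minimums first: Ibarra $2,350. Remaining pool $3,200.
Remaining pool split over remaining metered usage 4,023: Marchetti 3,017.05 → $3,000; Quinlan 182.95 → $200.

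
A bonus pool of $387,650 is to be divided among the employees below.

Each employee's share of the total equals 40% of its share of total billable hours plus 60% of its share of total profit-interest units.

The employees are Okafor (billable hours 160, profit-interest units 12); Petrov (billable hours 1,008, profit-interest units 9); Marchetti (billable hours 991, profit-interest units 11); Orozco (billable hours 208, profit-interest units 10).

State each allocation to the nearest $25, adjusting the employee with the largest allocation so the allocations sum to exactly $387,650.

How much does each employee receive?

Totals — billable hours 2,367, profit-interest units 42.
Composite weights (40% billable hours + 60% profit-interest units): Okafor 0.1985; Petrov 0.2989; Marchetti 0.3246; Orozco 0.1780.
Raw shares: Okafor 76,935.74; Petrov 115,873.87; Marchetti 125,835.93; Orozco 69,004.46.
Rounded to nearest $25: Okafor $76,925; Petrov $115,875; Marchetti $125,825; Orozco $69,000. Sum = $387,625.
Difference $387,650 − $387,625 = +$25 applied to largest allocation (Marchetti): Marchetti becomes $125,850.

Okafor: $76,925 · Petrov: $115,875 · Marchetti: $125,850 · Orozco: $69,000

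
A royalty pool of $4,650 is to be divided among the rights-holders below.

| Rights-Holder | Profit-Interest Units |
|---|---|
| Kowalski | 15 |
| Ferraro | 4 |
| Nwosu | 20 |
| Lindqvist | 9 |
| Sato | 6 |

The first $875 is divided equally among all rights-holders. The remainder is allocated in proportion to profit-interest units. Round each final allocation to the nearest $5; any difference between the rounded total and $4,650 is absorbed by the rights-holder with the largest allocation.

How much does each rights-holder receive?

$875 shared equally gives $175 per rights-holder.
Remainder $3,775 by profit-interest units (total 54): Kowalski 1,048.61 → $1,050; Ferraro 279.63 → $280; Nwosu 1,398.15 → $1,400; Lindqvist 629.17 → $630; Sato 419.44 → $420.
Rounding difference −$5 on remainder applied to Nwosu.
Totals: Kowalski $175 + $1,050 = $1,225; Ferraro $175 + $280 = $455; Nwosu $175 + $1,395 = $1,570; Lindqvist $175 + $630 = $805; Sato $175 + $420 = $595.

Kowalski: $1,225; Ferraro: $455; Nwosu: $1,570; Lindqvist: $805; Sato: $595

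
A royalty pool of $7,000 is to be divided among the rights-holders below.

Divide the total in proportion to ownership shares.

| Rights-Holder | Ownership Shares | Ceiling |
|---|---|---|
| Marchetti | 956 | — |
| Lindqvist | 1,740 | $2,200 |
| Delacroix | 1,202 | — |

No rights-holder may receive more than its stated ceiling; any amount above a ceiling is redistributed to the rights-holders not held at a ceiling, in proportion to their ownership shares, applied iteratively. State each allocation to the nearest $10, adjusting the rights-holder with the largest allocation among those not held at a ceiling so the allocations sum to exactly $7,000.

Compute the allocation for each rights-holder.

Marchetti: $2,130 | Lindqvist: $2,200 | Delacroix: $2,670

Ownership shares total: 3,898.
Unconstrained shares: Marchetti 1,716.78; Lindqvist 3,124.68; Delacroix 2,158.54.
Capped: Lindqvist ($2,200); residual $4,800 reallocated over remaining ownership shares 2,158.
Shares after redistribution: Marchetti 2,126.41 → $2,130; Delacroix 2,673.59 → $2,670.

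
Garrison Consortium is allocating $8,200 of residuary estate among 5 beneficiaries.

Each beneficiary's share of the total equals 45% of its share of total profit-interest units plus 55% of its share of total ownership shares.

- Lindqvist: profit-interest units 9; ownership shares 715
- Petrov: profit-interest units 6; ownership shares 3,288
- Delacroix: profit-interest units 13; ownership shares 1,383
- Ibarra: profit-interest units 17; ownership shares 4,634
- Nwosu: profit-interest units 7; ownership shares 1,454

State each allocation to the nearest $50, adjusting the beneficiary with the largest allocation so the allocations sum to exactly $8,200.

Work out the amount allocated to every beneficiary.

Lindqvist: $900 · Petrov: $1,700 · Delacroix: $1,450 · Ibarra: $3,100 · Nwosu: $1,050

Profit-interest units total 52; ownership shares total 11,474.
Blended shares (45% profit-interest units + 55% ownership shares): Lindqvist 0.1122; Petrov 0.2095; Delacroix 0.1788; Ibarra 0.3692; Nwosu 0.1303.
Unrounded shares: Lindqvist 919.69; Petrov 1,718.16; Delacroix 1,466.11; Ibarra 3,027.80; Nwosu 1,068.24.
Rounded to nearest $50: Lindqvist $900; Petrov $1,700; Delacroix $1,450; Ibarra $3,050; Nwosu $1,050. Sum = $8,150.
Difference $8,200 − $8,150 = +$50 applied to largest allocation (Ibarra): Ibarra becomes $3,100.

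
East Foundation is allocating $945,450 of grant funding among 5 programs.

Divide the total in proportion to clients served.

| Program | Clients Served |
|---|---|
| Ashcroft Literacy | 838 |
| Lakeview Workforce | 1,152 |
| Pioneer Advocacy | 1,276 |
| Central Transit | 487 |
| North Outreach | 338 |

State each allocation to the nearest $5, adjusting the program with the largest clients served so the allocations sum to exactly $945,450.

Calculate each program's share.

Total clients served = 4,091.
Pro-rata amounts: Ashcroft Literacy 838/4,091 × $945,450 = 193,665.88; Lakeview Workforce 1,152/4,091 × $945,450 = 266,232.80; Pioneer Advocacy 1,276/4,091 × $945,450 = 294,889.81; Central Transit 487/4,091 × $945,450 = 112,548.07; North Outreach 338/4,091 × $945,450 = 78,113.44.
Rounded to nearest $5: Ashcroft Literacy $193,665; Lakeview Workforce $266,235; Pioneer Advocacy $294,890; Central Transit $112,550; North Outreach $78,115. Sum = $945,455.
Difference $945,450 − $945,455 = −$5 applied to largest clients served (Pioneer Advocacy): Pioneer Advocacy becomes $294,885.

Ashcroft Literacy: $193,665 · Lakeview Workforce: $266,235 · Pioneer Advocacy: $294,885 · Central Transit: $112,550 · North Outreach: $78,115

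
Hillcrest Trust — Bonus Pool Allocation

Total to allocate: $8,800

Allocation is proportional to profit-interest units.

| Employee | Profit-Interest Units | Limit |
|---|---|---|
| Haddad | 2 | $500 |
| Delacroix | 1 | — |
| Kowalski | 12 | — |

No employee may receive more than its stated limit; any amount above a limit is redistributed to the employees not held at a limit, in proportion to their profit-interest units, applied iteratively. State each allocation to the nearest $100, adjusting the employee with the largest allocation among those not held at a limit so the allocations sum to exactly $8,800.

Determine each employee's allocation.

Profit-interest units total: 15.
Pro-rata shares before constraints: Haddad 1,173.33; Delacroix 586.67; Kowalski 7,040.00.
Capped: Haddad ($500); balance $8,300 reallocated over remaining profit-interest units 13.
Redistributed shares: Delacroix 638.46 → $600; Kowalski 7,661.54 → $7,700.

Haddad: $500 | Delacroix: $600 | Kowalski: $7,700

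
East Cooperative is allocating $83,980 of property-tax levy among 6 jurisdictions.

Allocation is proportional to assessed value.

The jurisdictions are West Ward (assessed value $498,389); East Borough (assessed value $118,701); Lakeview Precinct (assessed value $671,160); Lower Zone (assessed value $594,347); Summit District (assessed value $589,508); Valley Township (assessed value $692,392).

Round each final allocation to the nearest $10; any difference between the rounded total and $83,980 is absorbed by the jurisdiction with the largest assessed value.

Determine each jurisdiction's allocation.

West Ward: $13,230 | East Borough: $3,150 | Lakeview Precinct: $17,810 | Lower Zone: $15,770 | Summit District: $15,640 | Valley Township: $18,380

Assessed value total: 3,164,497.
Raw shares: West Ward 498,389/3,164,497 × $83,980 = 13,226.34; East Borough 118,701/3,164,497 × $83,980 = 3,150.11; Lakeview Precinct 671,160/3,164,497 × $83,980 = 17,811.37; Lower Zone 594,347/3,164,497 × $83,980 = 15,772.89; Summit District 589,508/3,164,497 × $83,980 = 15,644.47; Valley Township 692,392/3,164,497 × $83,980 = 18,374.83.
Rounded to nearest $10: West Ward $13,230; East Borough $3,150; Lakeview Precinct $17,810; Lower Zone $15,770; Summit District $15,640; Valley Township $18,370. Sum = $83,970.
Difference $83,980 − $83,970 = +$10 applied to largest assessed value (Valley Township): Valley Township becomes $18,380.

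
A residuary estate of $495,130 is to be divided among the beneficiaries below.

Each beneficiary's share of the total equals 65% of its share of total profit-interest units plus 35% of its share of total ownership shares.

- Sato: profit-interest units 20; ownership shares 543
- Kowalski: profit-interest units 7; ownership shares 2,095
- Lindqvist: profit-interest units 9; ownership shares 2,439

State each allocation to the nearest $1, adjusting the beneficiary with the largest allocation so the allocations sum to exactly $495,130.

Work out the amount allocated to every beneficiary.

Profit-interest units total 36; ownership shares total 5,077.
Blended shares (65% profit-interest units + 35% ownership shares): Sato 0.3985; Kowalski 0.2708; Lindqvist 0.3306.
Raw shares: Sato 197,331.41; Kowalski 134,088.498; Lindqvist 163,710.10.
At nearest $1: Sato $197,331; Kowalski $134,088; Lindqvist $163,710. Sum = $495,129.
Difference $495,130 − $495,129 = +$1 applied to largest allocation (Sato): Sato becomes $197,332.

Sato: $197,332 · Kowalski: $134,088 · Lindqvist: $163,710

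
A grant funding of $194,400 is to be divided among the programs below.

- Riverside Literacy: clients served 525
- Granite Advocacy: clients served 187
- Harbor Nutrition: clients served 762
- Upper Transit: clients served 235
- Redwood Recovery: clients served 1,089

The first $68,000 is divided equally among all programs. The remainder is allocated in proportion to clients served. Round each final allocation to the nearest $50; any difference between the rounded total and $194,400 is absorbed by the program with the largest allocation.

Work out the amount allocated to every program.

Riverside Literacy: $37,300 · Granite Advocacy: $22,050 · Harbor Nutrition: $48,000 · Upper Transit: $24,200 · Redwood Recovery: $62,850

$68,000 shared equally gives $13,600 per program.
Remainder $126,400 by clients served (total 2,798): Riverside Literacy 23,716.94 → $23,700; Granite Advocacy 8,447.75 → $8,450; Harbor Nutrition 34,423.45 → $34,400; Upper Transit 10,616.15 → $10,600; Redwood Recovery 49,195.71 → $49,200.
Rounding difference +$50 on remainder applied to Redwood Recovery.
Totals: Riverside Literacy $13,600 + $23,700 = $37,300; Granite Advocacy $13,600 + $8,450 = $22,050; Harbor Nutrition $13,600 + $34,400 = $48,000; Upper Transit $13,600 + $10,600 = $24,200; Redwood Recovery $13,600 + $49,250 = $62,850.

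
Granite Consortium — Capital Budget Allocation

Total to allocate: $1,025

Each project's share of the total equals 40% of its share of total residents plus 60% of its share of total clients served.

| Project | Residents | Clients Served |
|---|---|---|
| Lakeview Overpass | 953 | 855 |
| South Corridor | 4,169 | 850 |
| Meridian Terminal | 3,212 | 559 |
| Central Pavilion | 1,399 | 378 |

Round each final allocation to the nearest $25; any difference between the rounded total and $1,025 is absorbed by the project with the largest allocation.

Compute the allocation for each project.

Lakeview Overpass: $250; South Corridor: $350; Meridian Terminal: $275; Central Pavilion: $150

Residents total 9,733; clients served total 2,642.
Blended shares (40% residents + 60% clients served): Lakeview Overpass 0.2333; South Corridor 0.3644; Meridian Terminal 0.2590; Central Pavilion 0.1433.
Pro-rata amounts: Lakeview Overpass 239.17; South Corridor 373.48; Meridian Terminal 265.43; Central Pavilion 146.92.
After rounding ($25): Lakeview Overpass $250; South Corridor $375; Meridian Terminal $275; Central Pavilion $150. Sum = $1,050.
Difference $1,025 − $1,050 = −$25 applied to largest allocation (South Corridor): South Corridor becomes $350.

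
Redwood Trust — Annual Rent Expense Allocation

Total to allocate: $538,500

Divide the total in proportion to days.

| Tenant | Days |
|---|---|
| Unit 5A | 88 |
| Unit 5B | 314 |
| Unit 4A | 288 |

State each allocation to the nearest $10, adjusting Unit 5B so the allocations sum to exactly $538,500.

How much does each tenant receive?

Combined days = 690.
Unrounded shares: Unit 5A 88/690 × $538,500 = 68,678.26; Unit 5B 314/690 × $538,500 = 245,056.52; Unit 4A 288/690 × $538,500 = 224,765.22.
After rounding ($10): Unit 5A $68,680; Unit 5B $245,060; Unit 4A $224,770. Sum = $538,510.
Difference $538,500 − $538,510 = −$10 applied to Unit 5B: Unit 5B becomes $245,050.

Unit 5A: $68,680; Unit 5B: $245,050; Unit 4A: $224,770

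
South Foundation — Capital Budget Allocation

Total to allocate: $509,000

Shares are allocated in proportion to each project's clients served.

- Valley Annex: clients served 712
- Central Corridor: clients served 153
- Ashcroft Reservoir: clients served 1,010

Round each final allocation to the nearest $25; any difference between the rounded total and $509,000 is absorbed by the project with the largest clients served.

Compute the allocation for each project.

Valley Annex: $193,275 · Central Corridor: $41,525 · Ashcroft Reservoir: $274,200

Combined clients served = 1,875.
Unrounded shares: Valley Annex 712/1,875 × $509,000 = 193,284.27; Central Corridor 153/1,875 × $509,000 = 41,534.40; Ashcroft Reservoir 1,010/1,875 × $509,000 = 274,181.33.
At nearest $25: Valley Annex $193,275; Central Corridor $41,525; Ashcroft Reservoir $274,175. Sum = $508,975.
Difference $509,000 − $508,975 = +$25 applied to largest clients served (Ashcroft Reservoir): Ashcroft Reservoir becomes $274,200.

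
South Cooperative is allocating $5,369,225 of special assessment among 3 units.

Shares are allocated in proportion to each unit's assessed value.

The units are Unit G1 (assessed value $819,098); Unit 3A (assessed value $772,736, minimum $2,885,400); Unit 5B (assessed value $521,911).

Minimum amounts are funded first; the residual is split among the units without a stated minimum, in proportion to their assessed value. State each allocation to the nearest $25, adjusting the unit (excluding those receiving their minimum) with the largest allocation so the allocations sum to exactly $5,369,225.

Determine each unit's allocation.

Minimums first: Unit 3A $2,885,400. Remaining pool $2,483,825.
Remaining pool split over remaining assessed value 1,341,009: Unit G1 1,517,138.28 → $1,517,150; Unit 5B 966,686.72 → $966,675.

Unit G1: $1,517,150; Unit 3A: $2,885,400; Unit 5B: $966,675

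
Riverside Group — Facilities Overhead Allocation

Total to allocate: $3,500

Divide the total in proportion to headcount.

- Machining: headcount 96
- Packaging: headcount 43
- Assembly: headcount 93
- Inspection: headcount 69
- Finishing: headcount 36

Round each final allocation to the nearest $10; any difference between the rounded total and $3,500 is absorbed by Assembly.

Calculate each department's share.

Combined headcount = 337.
Pro-rata amounts: Machining 96/337 × $3,500 = 997.03; Packaging 43/337 × $3,500 = 446.59; Assembly 93/337 × $3,500 = 965.88; Inspection 69/337 × $3,500 = 716.62; Finishing 36/337 × $3,500 = 373.89.
Rounded to nearest $10: Machining $1,000; Packaging $450; Assembly $970; Inspection $720; Finishing $370. Sum = $3,510.
Difference $3,500 − $3,510 = −$10 applied to Assembly: Assembly becomes $960.

Machining: $1,000 · Packaging: $450 · Assembly: $960 · Inspection: $720 · Finishing: $370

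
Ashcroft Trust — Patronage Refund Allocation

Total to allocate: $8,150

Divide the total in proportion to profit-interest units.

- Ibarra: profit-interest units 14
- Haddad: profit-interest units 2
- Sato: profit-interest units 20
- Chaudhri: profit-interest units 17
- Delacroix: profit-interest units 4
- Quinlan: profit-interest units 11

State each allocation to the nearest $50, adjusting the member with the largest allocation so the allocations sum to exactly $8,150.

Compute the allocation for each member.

Profit-interest units total: 68.
Pro-rata amounts: Ibarra 14/68 × $8,150 = 1,677.94; Haddad 2/68 × $8,150 = 239.71; Sato 20/68 × $8,150 = 2,397.06; Chaudhri 17/68 × $8,150 = 2,037.50; Delacroix 4/68 × $8,150 = 479.41; Quinlan 11/68 × $8,150 = 1,318.38.
After rounding ($50): Ibarra $1,700; Haddad $250; Sato $2,400; Chaudhri $2,050; Delacroix $500; Quinlan $1,300. Sum = $8,200.
Difference $8,150 − $8,200 = −$50 applied to largest allocation (Sato): Sato becomes $2,350.

Ibarra: $1,700; Haddad: $250; Sato: $2,350; Chaudhri: $2,050; Delacroix: $500; Quinlan: $1,300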